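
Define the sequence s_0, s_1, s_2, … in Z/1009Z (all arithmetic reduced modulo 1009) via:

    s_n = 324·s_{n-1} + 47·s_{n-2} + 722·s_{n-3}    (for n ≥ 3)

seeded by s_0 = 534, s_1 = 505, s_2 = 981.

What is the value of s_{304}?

s_3 = 324·981 + 47·505 + 722·534 = 647
s_4 = 324·647 + 47·981 + 722·505 = 819
s_5 = 324·819 + 47·647 + 722·981 = 92
s_6 = 324·92 + 47·819 + 722·647 = 665
s_7 = 324·665 + 47·92 + 722·819 = 875
s_8 = 324·875 + 47·665 + 722·92 = 786
Continuing the recurrence:
  s_9 = 1007;  s_10 = 86;  s_11 = 961;  s_12 = 163;  s_13 = 649;  s_14 = 652
  s_15 = 233;  s_16 = 593;  s_17 = 824;  s_18 = 951;  s_19 = 86;  s_20 = 540
  s_21 = 911;  s_22 = 225;  s_23 = 88;  s_24 = 619;  s_25 = 875;  s_26 = 781
  s_27 = 481;  s_28 = 957;  s_29 = 565;  s_30 = 191;  s_31 = 445;  s_32 = 83
  s_33 = 53;  s_34 = 312;  s_35 = 47;  s_36 = 555;  s_37 = 666;  s_38 = 346
  s_39 = 265;  s_40 = 781;  s_41 = 721;  s_42 = 528;  s_43 = 992;  s_44 = 55
  s_45 = 691;  s_46 = 287;  s_47 = 708;  s_48 = 168;  s_49 = 294;  s_50 = 856
  s_51 = 786;  s_52 = 646;  s_53 = 574;  s_54 = 846;  s_55 = 654;  s_56 = 146
  s_57 = 716;  s_58 = 698;  s_59 = 967;  s_60 = 371;  s_61 = 642;  s_62 = 384
  s_63 = 690;  s_64 = 850;  s_65 = 867;  s_66 = 739;  s_67 = 920;  s_68 = 237
  s_69 = 763;  s_70 = 365;  s_71 = 337;  s_72 = 190;  s_73 = 896;  s_74 = 715
  s_75 = 289;  s_76 = 250;  s_77 = 368;  s_78 = 616;  s_79 = 843;  s_80 = 722
  s_81 = 902;  s_82 = 494;  s_83 = 281;  s_84 = 684;  s_85 = 217;  s_86 = 620
  s_87 = 645;  s_88 = 275;  s_89 = 1006;  s_90 = 386;  s_91 = 593;  s_92 = 254
  s_93 = 394;  s_94 = 682;  s_95 = 103;  s_96 = 780;  s_97 = 278;  s_98 = 307
  s_99 = 673;  s_100 = 336;  s_101 = 927;  s_102 = 900;  s_103 = 613;  s_104 = 88
  s_105 = 823;  s_106 = 11;  s_107 = 845;  s_108 = 763;  s_109 = 241;  s_110 = 582
  s_111 = 85;  s_112 = 862;  s_113 = 214;  s_114 = 699;  s_115 = 239;  s_116 = 439
  s_117 = 279;  s_118 = 58;  s_119 = 758;  s_120 = 751;  s_121 = 973;  s_122 = 824
  s_123 = 306;  s_124 = 890;  s_125 = 669;  s_126 = 243;  s_127 = 41;  s_128 = 196
  s_129 = 735;  s_130 = 488;  s_131 = 190;  s_132 = 685;  s_133 = 4;  s_134 = 150
  s_135 = 516;  s_136 = 547;  s_137 = 17;  s_138 = 169;  s_139 = 475;  s_140 = 569
  s_141 = 774;  s_142 = 943;  s_143 = 14;  s_144 = 267;  s_145 = 163;  s_146 = 803
  s_147 = 503;  s_148 = 564;  s_149 = 132;  s_150 = 590;  s_151 = 181;  s_152 = 58
  s_153 = 238;  s_154 = 648;  s_155 = 674;  s_156 = 924;  s_157 = 791;  s_158 = 329
  s_159 = 674;  s_160 = 768;  s_161 = 431;  s_162 = 464;  s_163 = 627;  s_164 = 359
  s_165 = 509;  s_166 = 831;  s_167 = 442;  s_168 = 867;  s_169 = 627;  s_170 = 1008
  s_171 = 278;  s_172 = 886;  s_173 = 744;  s_174 = 103;  s_175 = 723;  s_176 = 340
  s_177 = 563;  s_178 = 981;  s_179 = 529;  s_180 = 427;  s_181 = 726;  s_182 = 552
  s_183 = 620;  s_184 = 300;  s_185 = 204;  s_186 = 129;  s_187 = 599;  s_188 = 331
  s_189 = 501;  s_190 = 923;  s_191 = 577;  s_192 = 777;  s_193 = 849;  s_194 = 700
  s_195 = 317;  s_196 = 917;  s_197 = 117;  s_198 = 118;  s_199 = 514;  s_200 = 270
  s_201 = 79;  s_202 = 749;  s_203 = 396;  s_204 = 583;  s_205 = 613;  s_206 = 362
  s_207 = 976;  s_208 = 912;  s_209 = 351;  s_210 = 583;  s_211 = 149;  s_212 = 165
  s_213 = 96;  s_214 = 132;  s_215 = 934;  s_216 = 766;  s_217 = 939;  s_218 = 541
  s_219 = 584;  s_220 = 645;  s_221 = 441;  s_222 = 546;  s_223 = 408;  s_224 = 8
  s_225 = 272;  s_226 = 669;  s_227 = 219;  s_228 = 119;  s_229 = 124;  s_230 = 69
  s_231 = 85;  s_232 = 240;  s_233 = 403;  s_234 = 413;  s_235 = 126;  s_236 = 69
  s_237 = 557;  s_238 = 235;  s_239 = 787;  s_240 = 229;  s_241 = 353;  s_242 = 166
  s_243 = 616;  s_244 = 130;  s_245 = 223;  s_246 = 452;  s_247 = 557;  s_248 = 487
  s_249 = 766;  s_250 = 224;  s_251 = 88;  s_252 = 818;  s_253 = 53;  s_254 = 92
  s_255 = 342;  s_256 = 30;  s_257 = 399;  s_258 = 244;  s_259 = 407;  s_260 = 571
  s_261 = 917;  s_262 = 291;  s_263 = 749;  s_264 = 237;  s_265 = 222;  s_266 = 283
  s_267 = 810;  s_268 = 137;  s_269 = 228;  s_270 = 200;  s_271 = 882;  s_272 = 689
  s_273 = 445;  s_274 = 113;  s_275 = 35;  s_276 = 935;  s_277 = 733;  s_278 = 980
  s_279 = 888;  s_280 = 303;  s_281 = 917;  s_282 = 998;  s_283 = 1006;  s_284 = 699
  s_285 = 449;  s_286 = 597;  s_287 = 801;  s_288 = 307;  s_289 = 82;  s_290 = 802
  s_291 = 27;  s_292 = 710;  s_293 = 126;  s_294 = 860;  s_295 = 72;  s_296 = 343
  s_297 = 884;  s_298 = 362;  s_299 = 864;  s_300 = 864;  s_301 = 724;  s_302 = 982
s_303 = 324·982 + 47·724 + 722·864 = 301
s_304 = 324·301 + 47·982 + 722·724 = 466

466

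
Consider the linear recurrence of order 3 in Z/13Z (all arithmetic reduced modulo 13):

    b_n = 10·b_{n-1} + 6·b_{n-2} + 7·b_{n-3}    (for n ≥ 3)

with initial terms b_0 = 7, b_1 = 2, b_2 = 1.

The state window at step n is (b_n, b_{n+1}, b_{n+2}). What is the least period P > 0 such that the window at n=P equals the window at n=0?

2196

n=0: window = (7, 2, 1)
n=1: window = (2, 1, 6)
n=2: window = (1, 6, 2)
n=3: window = (6, 2, 11)
n=4: window = (2, 11, 8)
n=5: window = (11, 8, 4)
n=6: window = (8, 4, 9)
n=7: window = (4, 9, 1)
n=8: window = (9, 1, 1)
n=9: window = (1, 1, 1)
n=10: window = (1, 1, 10)
n=11: window = (1, 10, 9)
n=12: window = (10, 9, 1)
n=13: window = (9, 1, 4)
n=14: window = (1, 4, 5)
n=15: window = (4, 5, 3)
n=16: window = (5, 3, 10)
n=17: window = (3, 10, 10)
n=18: window = (10, 10, 12)
n=19: window = (10, 12, 3)
n=20: window = (12, 3, 3)
n=21: window = (3, 3, 2)
n=22: window = (3, 2, 7)
n=23: window = (2, 7, 12)
n=24: window = (7, 12, 7)
n=25: window = (12, 7, 9)
n=26: window = (7, 9, 8)
n=27: window = (9, 8, 1)
n=28: window = (8, 1, 4)
n=29: window = (1, 4, 11)
n=30: window = (4, 11, 11)
n=31: window = (11, 11, 9)
n=32: window = (11, 9, 12)
n=33: window = (9, 12, 4)
n=34: window = (12, 4, 6)
n=35: window = (4, 6, 12)
n=36: window = (6, 12, 2)
n=37: window = (12, 2, 4)
n=38: window = (2, 4, 6)
n=39: window = (4, 6, 7)
n=40: window = (6, 7, 4)
…
n=2194: window = (2, 8, 7)
n=2195: window = (8, 7, 2)
n=2196: window = (7, 2, 1)
window at n=2196 equals window at n=0 → period = 2196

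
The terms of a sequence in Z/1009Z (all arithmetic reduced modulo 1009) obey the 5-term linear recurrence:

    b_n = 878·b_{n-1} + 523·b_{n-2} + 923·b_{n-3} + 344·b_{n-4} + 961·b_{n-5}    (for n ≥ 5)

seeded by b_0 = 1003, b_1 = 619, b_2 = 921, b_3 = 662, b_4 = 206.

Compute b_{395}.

12

b_5 = 878·206 + 523·662 + 923·921 + 344·619 + 961·1003 = 217
b_6 = 878·217 + 523·206 + 923·662 + 344·921 + 961·619 = 737
b_7 = 878·737 + 523·217 + 923·206 + 344·662 + 961·921 = 119
b_8 = 878·119 + 523·737 + 923·217 + 344·206 + 961·662 = 814
b_9 = 878·814 + 523·119 + 923·737 + 344·217 + 961·206 = 368
b_10 = 878·368 + 523·814 + 923·119 + 344·737 + 961·217 = 956
Continuing the recurrence:
  b_11 = 766;  b_12 = 574;  b_13 = 785;  b_14 = 749;  b_15 = 404;  b_16 = 129
  b_17 = 146;  b_18 = 494;  b_19 = 656;  b_20 = 207;  b_21 = 693;  b_22 = 892
  b_23 = 912;  b_24 = 250;  b_25 = 660;  b_26 = 309;  b_27 = 172;  b_28 = 432
  b_29 = 859;  b_30 = 692;  b_31 = 531;  b_32 = 638;  b_33 = 738;  b_34 = 690
  b_35 = 690;  b_36 = 423;  b_37 = 180;  b_38 = 212;  b_39 = 142;  b_40 = 503
  b_41 = 478;  b_42 = 277;  b_43 = 258;  b_44 = 75;  b_45 = 424;  b_46 = 540
  b_47 = 56;  b_48 = 795;  b_49 = 779;  b_50 = 98;  b_51 = 709;  b_52 = 733
  b_53 = 753;  b_54 = 100;  b_55 = 914;  b_56 = 163;  b_57 = 932;  b_58 = 862
  b_59 = 136;  b_60 = 809;  b_61 = 992;  b_62 = 499;  b_63 = 816;  b_64 = 504
  b_65 = 720;  b_66 = 147;  b_67 = 626;  b_68 = 569;  b_69 = 574;  b_70 = 927
  b_71 = 104;  b_72 = 283;  b_73 = 787;  b_74 = 388;  b_75 = 799;  b_76 = 844
  b_77 = 355;  b_78 = 127;  b_79 = 535;  b_80 = 855;  b_81 = 362;  b_82 = 997
  b_83 = 684;  b_84 = 168;  b_85 = 500;  b_86 = 558;  b_87 = 172;  b_88 = 21
  b_89 = 344;  b_90 = 17;  b_91 = 409;  b_92 = 371;  b_93 = 670;  b_94 = 894
  b_95 = 228;  b_96 = 719;  b_97 = 412;  b_98 = 685;  b_99 = 545;  b_100 = 473
  b_101 = 966;  b_102 = 244;  b_103 = 947;  b_104 = 527;  b_105 = 488;  b_106 = 325
  b_107 = 90;  b_108 = 808;  b_109 = 353;  b_110 = 909;  b_111 = 313;  b_112 = 639
  b_113 = 717;  b_114 = 568;  b_115 = 915;  b_116 = 476;  b_117 = 115;  b_118 = 352
  b_119 = 271;  b_120 = 225;  b_121 = 825;  b_122 = 962;  b_123 = 200;  b_124 = 174
  b_125 = 653;  b_126 = 94;  b_127 = 868;  b_128 = 182;  b_129 = 630;  b_130 = 549
  b_131 = 220;  b_132 = 64;  b_133 = 61;  b_134 = 710;  b_135 = 879;  b_136 = 51
  b_137 = 234;  b_138 = 297;  b_139 = 289;  b_140 = 52;  b_141 = 86;  b_142 = 283
  b_143 = 810;  b_144 = 177;  b_145 = 602;  b_146 = 949;  b_147 = 437;  b_148 = 671
  b_149 = 333;  b_150 = 230;  b_151 = 398;  b_152 = 139;  b_153 = 259;  b_154 = 73
  b_155 = 679;  b_156 = 64;  b_157 = 108;  b_158 = 853;  b_159 = 806;  b_160 = 816
  b_161 = 916;  b_162 = 15;  b_163 = 514;  b_164 = 833;  b_165 = 475;  b_166 = 839
  b_167 = 814;  b_168 = 261;  b_169 = 851;  b_170 = 872;  b_171 = 252;  b_172 = 1006
  b_173 = 407;  b_174 = 942;  b_175 = 352;  b_176 = 878;  b_177 = 75;  b_178 = 156
  b_179 = 991;  b_180 = 401;  b_181 = 114;  b_182 = 205;  b_183 = 745;  b_184 = 391
  b_185 = 719;  b_186 = 292;  b_187 = 694;  b_188 = 839;  b_189 = 441;  b_190 = 831
  b_191 = 909;  b_192 = 160;  b_193 = 3;  b_194 = 406;  b_195 = 586;  b_196 = 417
  b_197 = 415;  b_198 = 600;  b_199 = 141;  b_200 = 620;  b_201 = 100;  b_202 = 185
  b_203 = 503;  b_204 = 740;  b_205 = 482;  b_206 = 436;  b_207 = 854;  b_208 = 400
  b_209 = 696;  b_210 = 907;  b_211 = 328;  b_212 = 978;  b_213 = 1001;  b_214 = 130
  b_215 = 298;  b_216 = 205;  b_217 = 520;  b_218 = 49;  b_219 = 114;  b_220 = 1000
  b_221 = 620;  b_222 = 92;  b_223 = 732;  b_224 = 317;  b_225 = 231;  b_226 = 809
  b_227 = 876;  b_228 = 166;  b_229 = 233;  b_230 = 962;  b_231 = 904;  b_232 = 336
  b_233 = 502;  b_234 = 834;  b_235 = 731;  b_236 = 147;  b_237 = 905;  b_238 = 856
  b_239 = 983;  b_240 = 279;  b_241 = 899;  b_242 = 906;  b_243 = 999;  b_244 = 648
  b_245 = 696;  b_246 = 492;  b_247 = 145;  b_248 = 275;  b_249 = 991;  b_250 = 150
  b_251 = 793;  b_252 = 188;  b_253 = 633;  b_254 = 676;  b_255 = 544;  b_256 = 186
  b_257 = 75;  b_258 = 669;  b_259 = 477;  b_260 = 987;  b_261 = 810;  b_262 = 295
  b_263 = 227;  b_264 = 208;  b_265 = 721;  b_266 = 907;  b_267 = 597;  b_268 = 285
  b_269 = 55;  b_270 = 632;  b_271 = 557;  b_272 = 352;  b_273 = 341;  b_274 = 564
  b_275 = 362;  b_276 = 795;  b_277 = 870;  b_278 = 335;  b_279 = 287;  b_280 = 48
  b_281 = 775;  b_282 = 629;  b_283 = 873;  b_284 = 349;  b_285 = 527;  b_286 = 653
  b_287 = 350;  b_288 = 574;  b_289 = 308;  b_290 = 265;  b_291 = 585;  b_292 = 202
  b_293 = 115;  b_294 = 612;  b_295 = 780;  b_296 = 191;  b_297 = 947;  b_298 = 756
  b_299 = 246;  b_300 = 221;  b_301 = 159;  b_302 = 641;  b_303 = 264;  b_304 = 69
  b_305 = 951;  b_306 = 774;  b_307 = 79;  b_308 = 851;  b_309 = 439;  b_310 = 14
  b_311 = 314;  b_312 = 451;  b_313 = 197;  b_314 = 321;  b_315 = 386;  b_316 = 305
  b_317 = 835;  b_318 = 858;  b_319 = 754;  b_320 = 293;  b_321 = 830;  b_322 = 649
  b_323 = 232;  b_324 = 564;  b_325 = 754;  b_326 = 458;  b_327 = 517;  b_328 = 260
  b_329 = 422;  b_330 = 192;  b_331 = 124;  b_332 = 505;  b_333 = 856;  b_334 = 442
  b_335 = 412;  b_336 = 934;  b_337 = 436;  b_338 = 376;  b_339 = 7;  b_340 = 660
  b_341 = 107;  b_342 = 62;  b_343 = 664;  b_344 = 495;  b_345 = 712;  b_346 = 594
  b_347 = 175;  b_348 = 664;  b_349 = 68;  b_350 = 73;  b_351 = 585;  b_352 = 146
  b_353 = 650;  b_354 = 79;  b_355 = 191;  b_356 = 702;  b_357 = 794;  b_358 = 522
  b_359 = 315;  b_360 = 249;  b_361 = 767;  b_362 = 838;  b_363 = 103;  b_364 = 530
  b_365 = 809;  b_366 = 119;  b_367 = 969;  b_368 = 722;  b_369 = 995;  b_370 = 555
  b_371 = 858;  b_372 = 534;  b_373 = 986;  b_374 = 535;  b_375 = 223;  b_376 = 563
  b_377 = 655;  b_378 = 271;  b_379 = 924;  b_380 = 13;  b_381 = 689;  b_382 = 769
  b_383 = 316;  b_384 = 326;  b_385 = 210;  b_386 = 180;  b_387 = 854;  b_388 = 642
  b_389 = 52;  b_390 = 614;  b_391 = 111;  b_392 = 672;  b_393 = 144
b_394 = 878·144 + 523·672 + 923·111 + 344·614 + 961·52 = 23
b_395 = 878·23 + 523·144 + 923·672 + 344·111 + 961·614 = 12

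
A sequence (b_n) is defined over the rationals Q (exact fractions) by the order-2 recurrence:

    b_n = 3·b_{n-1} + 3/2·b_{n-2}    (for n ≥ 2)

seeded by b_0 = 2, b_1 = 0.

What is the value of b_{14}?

b_2 = 3·0 + 3/2·2 = 3
b_3 = 3·3 + 3/2·0 = 9
b_4 = 3·9 + 3/2·3 = 63/2
b_5 = 3·63/2 + 3/2·9 = 108
b_6 = 3·108 + 3/2·63/2 = 1485/4
b_7 = 3·1485/4 + 3/2·108 = 5103/4
b_8 = 3·5103/4 + 3/2·1485/4 = 35073/8
b_9 = 3·35073/8 + 3/2·5103/4 = 15066
b_10 = 3·15066 + 3/2·35073/8 = 828387/16
b_11 = 3·828387/16 + 3/2·15066 = 2846745/16
b_12 = 3·2846745/16 + 3/2·828387/16 = 19565631/32
b_13 = 3·19565631/32 + 3/2·2846745/16 = 8404641/4
b_14 = 3·8404641/4 + 3/2·19565631/32 = 462119661/64

462119661/64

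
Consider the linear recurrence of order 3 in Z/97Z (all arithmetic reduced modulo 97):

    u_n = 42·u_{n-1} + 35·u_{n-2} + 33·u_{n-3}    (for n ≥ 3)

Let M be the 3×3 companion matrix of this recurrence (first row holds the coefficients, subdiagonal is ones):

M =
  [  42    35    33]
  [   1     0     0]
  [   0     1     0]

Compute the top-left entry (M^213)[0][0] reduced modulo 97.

(M^213)[0][0] is the top entry after applying M 213 times to the unit state (1, 0, 0). Equivalently it is h_{215} for the auxiliary sequence (h_n) obeying the same recurrence with h_2 = 1 and h_i = 0 for 0 ≤ i < 2:
h_3 = 42·1 + 35·0 + 33·0 = 42
h_4 = 42·42 + 35·1 + 33·0 = 53
h_5 = 42·53 + 35·42 + 33·1 = 43
h_6 = 42·43 + 35·53 + 33·42 = 3
h_7 = 42·3 + 35·43 + 33·53 = 82
h_8 = 42·82 + 35·3 + 33·43 = 21
Continuing the recurrence:
  h_9 = 68;  h_10 = 89;  h_11 = 21;  h_12 = 33;  h_13 = 14;  h_14 = 11
  h_15 = 4;  h_16 = 45;  h_17 = 65;  h_18 = 72;  h_19 = 91;  h_20 = 48
  h_21 = 11;  h_22 = 4;  h_23 = 3;  h_24 = 47;  h_25 = 77;  h_26 = 31
  h_27 = 19;  h_28 = 59;  h_29 = 92;  h_30 = 57;  h_31 = 92;  h_32 = 68
  h_33 = 3;  h_34 = 13;  h_35 = 82;  h_36 = 21;  h_37 = 10;  h_38 = 78
  h_39 = 51;  h_40 = 61;  h_41 = 34;  h_42 = 8;  h_43 = 47;  h_44 = 78
  h_45 = 44;  h_46 = 18;  h_47 = 20;  h_48 = 12;  h_49 = 52;  h_50 = 63
  h_51 = 12;  h_52 = 60;  h_53 = 72;  h_54 = 88;  h_55 = 48;  h_56 = 3
  h_57 = 54;  h_58 = 77;  h_59 = 82;  h_60 = 64;  h_61 = 48;  h_62 = 75
  h_63 = 55;  h_64 = 20;  h_65 = 2;  h_66 = 77;  h_67 = 84;  h_68 = 81
  h_69 = 56;  h_70 = 5;  h_71 = 90;  h_72 = 80;  h_73 = 79;  h_74 = 67
  h_75 = 71;  h_76 = 77;  h_77 = 73;  h_78 = 53;  h_79 = 47;  h_80 = 30
  h_81 = 95;  h_82 = 92;  h_83 = 31;  h_84 = 91;  h_85 = 86;  h_86 = 60
  h_87 = 94;  h_88 = 59;  h_89 = 85;  h_90 = 7;  h_91 = 75;  h_92 = 89
  h_93 = 95;  h_94 = 74;  h_95 = 58;  h_96 = 13;  h_97 = 71;  h_98 = 16
  h_99 = 94;  h_100 = 61;  h_101 = 75;  h_102 = 45;  h_103 = 29;  h_104 = 30
  h_105 = 74;  h_106 = 71;  h_107 = 63;  h_108 = 7;  h_109 = 89;  h_110 = 48
  h_111 = 27;  h_112 = 28;  h_113 = 19;  h_114 = 50;  h_115 = 3;  h_116 = 78
  h_117 = 84;  h_118 = 52;  h_119 = 35;  h_120 = 48;  h_121 = 10;  h_122 = 54
  h_123 = 31;  h_124 = 30;  h_125 = 53;  h_126 = 31;  h_127 = 73;  h_128 = 80
  h_129 = 51;  h_130 = 76;  h_131 = 51;  h_132 = 83;  h_133 = 19;  h_134 = 51
  h_135 = 17;  h_136 = 22;  h_137 = 1;  h_138 = 15;  h_139 = 33;  h_140 = 4
  h_141 = 72;  h_142 = 82;  h_143 = 82;  h_144 = 57;  h_145 = 16;  h_146 = 38
  h_147 = 60;  h_148 = 13;  h_149 = 20;  h_150 = 74;  h_151 = 66;  h_152 = 8
  h_153 = 44;  h_154 = 38;  h_155 = 5;  h_156 = 82;  h_157 = 23;  h_158 = 24
  h_159 = 57;  h_160 = 16;  h_161 = 64;  h_162 = 85;  h_163 = 33;  h_164 = 71
  h_165 = 55;  h_166 = 64;  h_167 = 69;  h_168 = 66;  h_169 = 24;  h_170 = 66
  h_171 = 67;  h_172 = 96;  h_173 = 19;  h_174 = 64;  h_175 = 22;  h_176 = 8
  h_177 = 17;  h_178 = 71;  h_179 = 58;  h_180 = 50;  h_181 = 71;  h_182 = 50
  h_183 = 27;  h_184 = 86;  h_185 = 96;  h_186 = 76;  h_187 = 78;  h_188 = 83
  h_189 = 91;  h_190 = 86;  h_191 = 30;  h_192 = 95;  h_193 = 21;  h_194 = 56
  h_195 = 14;  h_196 = 40;  h_197 = 41;  h_198 = 92;  h_199 = 23;  h_200 = 10
  h_201 = 90;  h_202 = 39;  h_203 = 74;  h_204 = 71;  h_205 = 69;  h_206 = 65
  h_207 = 19;  h_208 = 15;  h_209 = 45;  h_210 = 35;  h_211 = 48;  h_212 = 70
  h_213 = 52
h_214 = 42·52 + 35·70 + 33·48 = 10
h_215 = 42·10 + 35·52 + 33·70 = 88

88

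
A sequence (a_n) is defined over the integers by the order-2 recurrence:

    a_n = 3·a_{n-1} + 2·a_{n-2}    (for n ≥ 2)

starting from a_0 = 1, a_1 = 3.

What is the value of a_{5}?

a_2 = 3·3 + 2·1 = 11
a_3 = 3·11 + 2·3 = 39
a_4 = 3·39 + 2·11 = 139
a_5 = 3·139 + 2·39 = 495

495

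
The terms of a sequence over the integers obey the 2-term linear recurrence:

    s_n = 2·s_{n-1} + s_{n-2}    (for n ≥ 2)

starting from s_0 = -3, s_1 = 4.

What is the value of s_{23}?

620567650

s_2 = 2·4 + 1·-3 = 5
s_3 = 2·5 + 1·4 = 14
s_4 = 2·14 + 1·5 = 33
s_5 = 2·33 + 1·14 = 80
s_6 = 2·80 + 1·33 = 193
s_7 = 2·193 + 1·80 = 466
s_8 = 2·466 + 1·193 = 1125
s_9 = 2·1125 + 1·466 = 2716
s_10 = 2·2716 + 1·1125 = 6557
s_11 = 2·6557 + 1·2716 = 15830
s_12 = 2·15830 + 1·6557 = 38217
s_13 = 2·38217 + 1·15830 = 92264
s_14 = 2·92264 + 1·38217 = 222745
s_15 = 2·222745 + 1·92264 = 537754
s_16 = 2·537754 + 1·222745 = 1298253
s_17 = 2·1298253 + 1·537754 = 3134260
s_18 = 2·3134260 + 1·1298253 = 7566773
s_19 = 2·7566773 + 1·3134260 = 18267806
s_20 = 2·18267806 + 1·7566773 = 44102385
s_21 = 2·44102385 + 1·18267806 = 106472576
s_22 = 2·106472576 + 1·44102385 = 257047537
s_23 = 2·257047537 + 1·106472576 = 620567650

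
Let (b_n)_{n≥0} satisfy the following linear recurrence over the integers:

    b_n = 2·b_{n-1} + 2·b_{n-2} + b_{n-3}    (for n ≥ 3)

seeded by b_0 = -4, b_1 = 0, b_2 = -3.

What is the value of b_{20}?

-450592611

b_3 = 2·-3 + 2·0 + 1·-4 = -10
b_4 = 2·-10 + 2·-3 + 1·0 = -26
b_5 = 2·-26 + 2·-10 + 1·-3 = -75
b_6 = 2·-75 + 2·-26 + 1·-10 = -212
b_7 = 2·-212 + 2·-75 + 1·-26 = -600
b_8 = 2·-600 + 2·-212 + 1·-75 = -1699
b_9 = 2·-1699 + 2·-600 + 1·-212 = -4810
b_10 = 2·-4810 + 2·-1699 + 1·-600 = -13618
b_11 = 2·-13618 + 2·-4810 + 1·-1699 = -38555
b_12 = 2·-38555 + 2·-13618 + 1·-4810 = -109156
b_13 = 2·-109156 + 2·-38555 + 1·-13618 = -309040
b_14 = 2·-309040 + 2·-109156 + 1·-38555 = -874947
b_15 = 2·-874947 + 2·-309040 + 1·-109156 = -2477130
b_16 = 2·-2477130 + 2·-874947 + 1·-309040 = -7013194
b_17 = 2·-7013194 + 2·-2477130 + 1·-874947 = -19855595
b_18 = 2·-19855595 + 2·-7013194 + 1·-2477130 = -56214708
b_19 = 2·-56214708 + 2·-19855595 + 1·-7013194 = -159153800
b_20 = 2·-159153800 + 2·-56214708 + 1·-19855595 = -450592611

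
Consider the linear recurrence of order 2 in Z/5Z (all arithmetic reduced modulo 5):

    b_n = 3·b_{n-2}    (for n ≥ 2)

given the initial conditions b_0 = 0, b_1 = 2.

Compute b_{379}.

1

b_2 = 0·2 + 3·0 = 0
b_3 = 0·0 + 3·2 = 1
b_4 = 0·1 + 3·0 = 0
b_5 = 0·0 + 3·1 = 3
b_6 = 0·3 + 3·0 = 0
b_7 = 0·0 + 3·3 = 4
b_8 = 0·4 + 3·0 = 0
b_9 = 0·0 + 3·4 = 2
(b_8, b_9) = (0, 2) = (b_0, b_1), so the sequence has period 8.
379 ≡ 3 (mod 8), hence b_379 = b_3 = 1.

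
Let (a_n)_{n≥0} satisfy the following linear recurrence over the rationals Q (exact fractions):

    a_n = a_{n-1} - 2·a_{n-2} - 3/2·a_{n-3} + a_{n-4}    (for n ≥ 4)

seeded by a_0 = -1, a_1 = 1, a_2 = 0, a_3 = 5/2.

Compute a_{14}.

4259/8

a_4 = 1·5/2 + -2·0 + -3/2·1 + 1·-1 = 0
a_5 = 1·0 + -2·5/2 + -3/2·0 + 1·1 = -4
a_6 = 1·-4 + -2·0 + -3/2·5/2 + 1·0 = -31/4
a_7 = 1·-31/4 + -2·-4 + -3/2·0 + 1·5/2 = 11/4
a_8 = 1·11/4 + -2·-31/4 + -3/2·-4 + 1·0 = 97/4
a_9 = 1·97/4 + -2·11/4 + -3/2·-31/4 + 1·-4 = 211/8
a_10 = 1·211/8 + -2·97/4 + -3/2·11/4 + 1·-31/4 = -34
a_11 = 1·-34 + -2·211/8 + -3/2·97/4 + 1·11/4 = -963/8
a_12 = 1·-963/8 + -2·-34 + -3/2·211/8 + 1·97/4 = -1083/16
a_13 = 1·-1083/16 + -2·-963/8 + -3/2·-34 + 1·211/8 = 4007/16
a_14 = 1·4007/16 + -2·-1083/16 + -3/2·-963/8 + 1·-34 = 4259/8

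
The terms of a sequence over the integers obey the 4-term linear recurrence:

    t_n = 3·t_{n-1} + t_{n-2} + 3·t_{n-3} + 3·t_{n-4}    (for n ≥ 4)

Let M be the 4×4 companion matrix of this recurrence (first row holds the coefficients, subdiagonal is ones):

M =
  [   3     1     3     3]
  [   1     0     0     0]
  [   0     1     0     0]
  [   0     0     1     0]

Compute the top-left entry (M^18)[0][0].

(M^18)[0][0] is the top entry after applying M 18 times to the unit state (1, 0, 0, 0). Equivalently it is h_{21} for the auxiliary sequence (h_n) obeying the same recurrence with h_3 = 1 and h_i = 0 for 0 ≤ i < 3:
h_4 = 3·1 + 1·0 + 3·0 + 3·0 = 3
h_5 = 3·3 + 1·1 + 3·0 + 3·0 = 10
h_6 = 3·10 + 1·3 + 3·1 + 3·0 = 36
h_7 = 3·36 + 1·10 + 3·3 + 3·1 = 130
h_8 = 3·130 + 1·36 + 3·10 + 3·3 = 465
h_9 = 3·465 + 1·130 + 3·36 + 3·10 = 1663
h_10 = 3·1663 + 1·465 + 3·130 + 3·36 = 5952
h_11 = 3·5952 + 1·1663 + 3·465 + 3·130 = 21304
h_12 = 3·21304 + 1·5952 + 3·1663 + 3·465 = 76248
h_13 = 3·76248 + 1·21304 + 3·5952 + 3·1663 = 272893
h_14 = 3·272893 + 1·76248 + 3·21304 + 3·5952 = 976695
h_15 = 3·976695 + 1·272893 + 3·76248 + 3·21304 = 3495634
h_16 = 3·3495634 + 1·976695 + 3·272893 + 3·76248 = 12511020
h_17 = 3·12511020 + 1·3495634 + 3·976695 + 3·272893 = 44777458
h_18 = 3·44777458 + 1·12511020 + 3·3495634 + 3·976695 = 160260381
h_19 = 3·160260381 + 1·44777458 + 3·12511020 + 3·3495634 = 573578563
h_20 = 3·573578563 + 1·160260381 + 3·44777458 + 3·12511020 = 2052861504
h_21 = 3·2052861504 + 1·573578563 + 3·160260381 + 3·44777458 = 7347276592

7347276592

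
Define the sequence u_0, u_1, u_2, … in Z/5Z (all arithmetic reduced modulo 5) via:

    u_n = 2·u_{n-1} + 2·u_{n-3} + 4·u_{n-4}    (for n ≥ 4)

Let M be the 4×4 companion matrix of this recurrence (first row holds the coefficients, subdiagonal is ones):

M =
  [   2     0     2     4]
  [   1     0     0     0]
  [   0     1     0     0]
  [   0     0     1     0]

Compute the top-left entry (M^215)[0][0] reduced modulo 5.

(M^215)[0][0] is the top entry after applying M 215 times to the unit state (1, 0, 0, 0). Equivalently it is h_{218} for the auxiliary sequence (h_n) obeying the same recurrence with h_3 = 1 and h_i = 0 for 0 ≤ i < 3:
h_4 = 2·1 + 0·0 + 2·0 + 4·0 = 2
h_5 = 2·2 + 0·1 + 2·0 + 4·0 = 4
h_6 = 2·4 + 0·2 + 2·1 + 4·0 = 0
h_7 = 2·0 + 0·4 + 2·2 + 4·1 = 3
h_8 = 2·3 + 0·0 + 2·4 + 4·2 = 2
h_9 = 2·2 + 0·3 + 2·0 + 4·4 = 0
h_10 = 2·0 + 0·2 + 2·3 + 4·0 = 1
h_11 = 2·1 + 0·0 + 2·2 + 4·3 = 3
h_12 = 2·3 + 0·1 + 2·0 + 4·2 = 4
h_13 = 2·4 + 0·3 + 2·1 + 4·0 = 0
h_14 = 2·0 + 0·4 + 2·3 + 4·1 = 0
h_15 = 2·0 + 0·0 + 2·4 + 4·3 = 0
h_16 = 2·0 + 0·0 + 2·0 + 4·4 = 1
(h_13, h_14, h_15, h_16) = (0, 0, 0, 1) = (h_0, h_1, h_2, h_3), so the sequence has period 13.
218 ≡ 10 (mod 13), hence h_218 = h_10 = 1.

1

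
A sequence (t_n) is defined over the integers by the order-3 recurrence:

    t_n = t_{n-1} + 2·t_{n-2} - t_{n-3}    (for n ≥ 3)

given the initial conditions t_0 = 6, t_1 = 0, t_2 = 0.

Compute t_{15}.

-5544

t_3 = 1·0 + 2·0 + -1·6 = -6
t_4 = 1·-6 + 2·0 + -1·0 = -6
t_5 = 1·-6 + 2·-6 + -1·0 = -18
t_6 = 1·-18 + 2·-6 + -1·-6 = -24
t_7 = 1·-24 + 2·-18 + -1·-6 = -54
t_8 = 1·-54 + 2·-24 + -1·-18 = -84
t_9 = 1·-84 + 2·-54 + -1·-24 = -168
t_10 = 1·-168 + 2·-84 + -1·-54 = -282
t_11 = 1·-282 + 2·-168 + -1·-84 = -534
t_12 = 1·-534 + 2·-282 + -1·-168 = -930
t_13 = 1·-930 + 2·-534 + -1·-282 = -1716
t_14 = 1·-1716 + 2·-930 + -1·-534 = -3042
t_15 = 1·-3042 + 2·-1716 + -1·-930 = -5544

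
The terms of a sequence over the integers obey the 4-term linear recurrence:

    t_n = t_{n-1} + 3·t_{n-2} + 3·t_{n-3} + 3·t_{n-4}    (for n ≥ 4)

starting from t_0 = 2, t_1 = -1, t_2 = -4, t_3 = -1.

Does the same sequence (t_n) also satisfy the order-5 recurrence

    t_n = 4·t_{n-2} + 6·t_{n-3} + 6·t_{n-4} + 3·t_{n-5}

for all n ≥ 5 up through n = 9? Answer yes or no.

yes

Terms t_0..t_9: 2, -1, -4, -1, -10, -28, -73, -190, -523, -1396
n=5: candidate gives -28, actual t_5 = -28 ✓
n=6: candidate gives -73, actual t_6 = -73 ✓
n=7: candidate gives -190, actual t_7 = -190 ✓
n=8: candidate gives -523, actual t_8 = -523 ✓
n=9: candidate gives -1396, actual t_9 = -1396 ✓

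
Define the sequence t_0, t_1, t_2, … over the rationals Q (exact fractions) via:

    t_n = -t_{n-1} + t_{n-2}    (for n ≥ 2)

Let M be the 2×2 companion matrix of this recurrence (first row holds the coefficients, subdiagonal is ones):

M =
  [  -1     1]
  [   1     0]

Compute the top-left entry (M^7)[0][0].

(M^7)[0][0] is the top entry after applying M 7 times to the unit state (1, 0). Equivalently it is h_{8} for the auxiliary sequence (h_n) obeying the same recurrence with h_1 = 1 and h_i = 0 for 0 ≤ i < 1:
h_2 = -1·1 + 1·0 = -1
h_3 = -1·-1 + 1·1 = 2
h_4 = -1·2 + 1·-1 = -3
h_5 = -1·-3 + 1·2 = 5
h_6 = -1·5 + 1·-3 = -8
h_7 = -1·-8 + 1·5 = 13
h_8 = -1·13 + 1·-8 = -21

-21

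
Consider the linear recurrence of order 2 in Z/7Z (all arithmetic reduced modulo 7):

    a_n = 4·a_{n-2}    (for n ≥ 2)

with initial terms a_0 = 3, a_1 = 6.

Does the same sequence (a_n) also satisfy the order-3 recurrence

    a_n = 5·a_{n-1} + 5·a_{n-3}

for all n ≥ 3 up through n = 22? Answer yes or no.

no

Terms a_0..a_22: 3, 6, 5, 3, 6, 5, 3, 6, 5, 3, 6, 5, 3, 6, 5, 3, 6, 5, 3, 6, 5, 3, 6
n=3: candidate gives 5, actual a_3 = 3 ✗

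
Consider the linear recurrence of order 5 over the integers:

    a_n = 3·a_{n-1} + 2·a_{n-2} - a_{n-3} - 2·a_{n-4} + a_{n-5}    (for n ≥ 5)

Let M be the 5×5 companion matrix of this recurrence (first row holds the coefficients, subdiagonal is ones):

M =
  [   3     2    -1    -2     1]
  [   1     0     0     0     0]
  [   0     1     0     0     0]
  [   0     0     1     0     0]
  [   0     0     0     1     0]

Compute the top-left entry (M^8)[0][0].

(M^8)[0][0] is the top entry after applying M 8 times to the unit state (1, 0, 0, 0, 0). Equivalently it is h_{12} for the auxiliary sequence (h_n) obeying the same recurrence with h_4 = 1 and h_i = 0 for 0 ≤ i < 4:
h_5 = 3·1 + 2·0 + -1·0 + -2·0 + 1·0 = 3
h_6 = 3·3 + 2·1 + -1·0 + -2·0 + 1·0 = 11
h_7 = 3·11 + 2·3 + -1·1 + -2·0 + 1·0 = 38
h_8 = 3·38 + 2·11 + -1·3 + -2·1 + 1·0 = 131
h_9 = 3·131 + 2·38 + -1·11 + -2·3 + 1·1 = 453
h_10 = 3·453 + 2·131 + -1·38 + -2·11 + 1·3 = 1564
h_11 = 3·1564 + 2·453 + -1·131 + -2·38 + 1·11 = 5402
h_12 = 3·5402 + 2·1564 + -1·453 + -2·131 + 1·38 = 18657

18657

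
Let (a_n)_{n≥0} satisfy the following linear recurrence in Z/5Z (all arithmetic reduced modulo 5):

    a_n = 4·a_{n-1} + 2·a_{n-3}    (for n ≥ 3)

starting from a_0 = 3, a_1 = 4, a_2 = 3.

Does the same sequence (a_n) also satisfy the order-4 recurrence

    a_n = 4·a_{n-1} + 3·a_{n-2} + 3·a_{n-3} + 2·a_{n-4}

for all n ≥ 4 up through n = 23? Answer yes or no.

Terms a_0..a_23: 3, 4, 3, 3, 0, 1, 0, 0, 2, 3, 2, 2, 4, 0, 4, 4, 1, 2, 1, 1, 3, 4, 3, 3
n=4: candidate gives 4, actual a_4 = 0 ✗

no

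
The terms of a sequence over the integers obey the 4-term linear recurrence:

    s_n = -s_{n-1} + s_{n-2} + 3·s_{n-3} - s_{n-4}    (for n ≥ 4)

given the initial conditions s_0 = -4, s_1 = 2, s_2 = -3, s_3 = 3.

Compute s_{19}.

7238

s_4 = -1·3 + 1·-3 + 3·2 + -1·-4 = 4
s_5 = -1·4 + 1·3 + 3·-3 + -1·2 = -12
s_6 = -1·-12 + 1·4 + 3·3 + -1·-3 = 28
s_7 = -1·28 + 1·-12 + 3·4 + -1·3 = -31
s_8 = -1·-31 + 1·28 + 3·-12 + -1·4 = 19
s_9 = -1·19 + 1·-31 + 3·28 + -1·-12 = 46
s_10 = -1·46 + 1·19 + 3·-31 + -1·28 = -148
s_11 = -1·-148 + 1·46 + 3·19 + -1·-31 = 282
s_12 = -1·282 + 1·-148 + 3·46 + -1·19 = -311
s_13 = -1·-311 + 1·282 + 3·-148 + -1·46 = 103
s_14 = -1·103 + 1·-311 + 3·282 + -1·-148 = 580
s_15 = -1·580 + 1·103 + 3·-311 + -1·282 = -1692
s_16 = -1·-1692 + 1·580 + 3·103 + -1·-311 = 2892
s_17 = -1·2892 + 1·-1692 + 3·580 + -1·103 = -2947
s_18 = -1·-2947 + 1·2892 + 3·-1692 + -1·580 = 183
s_19 = -1·183 + 1·-2947 + 3·2892 + -1·-1692 = 7238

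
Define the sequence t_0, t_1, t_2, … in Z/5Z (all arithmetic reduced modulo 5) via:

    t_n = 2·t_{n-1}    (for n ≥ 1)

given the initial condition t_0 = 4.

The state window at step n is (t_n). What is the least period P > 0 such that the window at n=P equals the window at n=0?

4

n=0: window = (4)
n=1: window = (3)
n=2: window = (1)
n=3: window = (2)
n=4: window = (4)
window at n=4 equals window at n=0 → period = 4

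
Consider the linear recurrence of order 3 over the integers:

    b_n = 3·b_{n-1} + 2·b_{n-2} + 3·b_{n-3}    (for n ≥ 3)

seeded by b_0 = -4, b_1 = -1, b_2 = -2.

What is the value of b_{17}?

-1910748892

b_3 = 3·-2 + 2·-1 + 3·-4 = -20
b_4 = 3·-20 + 2·-2 + 3·-1 = -67
b_5 = 3·-67 + 2·-20 + 3·-2 = -247
b_6 = 3·-247 + 2·-67 + 3·-20 = -935
b_7 = 3·-935 + 2·-247 + 3·-67 = -3500
b_8 = 3·-3500 + 2·-935 + 3·-247 = -13111
b_9 = 3·-13111 + 2·-3500 + 3·-935 = -49138
b_10 = 3·-49138 + 2·-13111 + 3·-3500 = -184136
b_11 = 3·-184136 + 2·-49138 + 3·-13111 = -690017
b_12 = 3·-690017 + 2·-184136 + 3·-49138 = -2585737
b_13 = 3·-2585737 + 2·-690017 + 3·-184136 = -9689653
b_14 = 3·-9689653 + 2·-2585737 + 3·-690017 = -36310484
b_15 = 3·-36310484 + 2·-9689653 + 3·-2585737 = -136067969
b_16 = 3·-136067969 + 2·-36310484 + 3·-9689653 = -509893834
b_17 = 3·-509893834 + 2·-136067969 + 3·-36310484 = -1910748892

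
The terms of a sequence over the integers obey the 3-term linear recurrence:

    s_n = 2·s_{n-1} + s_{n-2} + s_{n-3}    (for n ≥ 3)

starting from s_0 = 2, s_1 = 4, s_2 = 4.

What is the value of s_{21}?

s_3 = 2·4 + 1·4 + 1·2 = 14
s_4 = 2·14 + 1·4 + 1·4 = 36
s_5 = 2·36 + 1·14 + 1·4 = 90
s_6 = 2·90 + 1·36 + 1·14 = 230
s_7 = 2·230 + 1·90 + 1·36 = 586
s_8 = 2·586 + 1·230 + 1·90 = 1492
s_9 = 2·1492 + 1·586 + 1·230 = 3800
s_10 = 2·3800 + 1·1492 + 1·586 = 9678
s_11 = 2·9678 + 1·3800 + 1·1492 = 24648
s_12 = 2·24648 + 1·9678 + 1·3800 = 62774
s_13 = 2·62774 + 1·24648 + 1·9678 = 159874
s_14 = 2·159874 + 1·62774 + 1·24648 = 407170
s_15 = 2·407170 + 1·159874 + 1·62774 = 1036988
s_16 = 2·1036988 + 1·407170 + 1·159874 = 2641020
s_17 = 2·2641020 + 1·1036988 + 1·407170 = 6726198
s_18 = 2·6726198 + 1·2641020 + 1·1036988 = 17130404
s_19 = 2·17130404 + 1·6726198 + 1·2641020 = 43628026
s_20 = 2·43628026 + 1·17130404 + 1·6726198 = 111112654
s_21 = 2·111112654 + 1·43628026 + 1·17130404 = 282983738

282983738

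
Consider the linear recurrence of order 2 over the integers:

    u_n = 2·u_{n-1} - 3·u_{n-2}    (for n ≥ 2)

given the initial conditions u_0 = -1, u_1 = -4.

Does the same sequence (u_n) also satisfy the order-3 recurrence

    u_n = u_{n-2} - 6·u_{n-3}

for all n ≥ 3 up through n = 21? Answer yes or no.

yes

Terms u_0..u_21: -1, -4, -5, 2, 19, 32, 7, -82, -185, -124, 307, 986, 1051, -856, -4865, -7162, 271, 22028, 43243, 20402, -88925, -239056
n=3: candidate gives 2, actual u_3 = 2 ✓
n=4: candidate gives 19, actual u_4 = 19 ✓
n=5: candidate gives 32, actual u_5 = 32 ✓
n=6: candidate gives 7, actual u_6 = 7 ✓
n=7: candidate gives -82, actual u_7 = -82 ✓
n=8: candidate gives -185, actual u_8 = -185 ✓
n=9: candidate gives -124, actual u_9 = -124 ✓
n=10: candidate gives 307, actual u_10 = 307 ✓
n=11: candidate gives 986, actual u_11 = 986 ✓
n=12: candidate gives 1051, actual u_12 = 1051 ✓
n=13: candidate gives -856, actual u_13 = -856 ✓
n=14: candidate gives -4865, actual u_14 = -4865 ✓
n=15: candidate gives -7162, actual u_15 = -7162 ✓
n=16: candidate gives 271, actual u_16 = 271 ✓
n=17: candidate gives 22028, actual u_17 = 22028 ✓
n=18: candidate gives 43243, actual u_18 = 43243 ✓
n=19: candidate gives 20402, actual u_19 = 20402 ✓
n=20: candidate gives -88925, actual u_20 = -88925 ✓
n=21: candidate gives -239056, actual u_21 = -239056 ✓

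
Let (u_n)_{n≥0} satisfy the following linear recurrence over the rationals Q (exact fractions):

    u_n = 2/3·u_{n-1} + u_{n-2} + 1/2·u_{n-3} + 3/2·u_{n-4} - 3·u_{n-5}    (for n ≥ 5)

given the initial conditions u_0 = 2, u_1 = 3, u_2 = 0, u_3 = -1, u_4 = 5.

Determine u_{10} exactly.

-30685/2916

u_5 = 2/3·5 + 1·-1 + 1/2·0 + 3/2·3 + -3·2 = 5/6
u_6 = 2/3·5/6 + 1·5 + 1/2·-1 + 3/2·0 + -3·3 = -71/18
u_7 = 2/3·-71/18 + 1·5/6 + 1/2·5 + 3/2·-1 + -3·0 = -43/54
u_8 = 2/3·-43/54 + 1·-71/18 + 1/2·5/6 + 3/2·5 + -3·-1 = 2087/324
u_9 = 2/3·2087/324 + 1·-43/54 + 1/2·-71/18 + 3/2·5/6 + -3·5 = -5941/486
u_10 = 2/3·-5941/486 + 1·2087/324 + 1/2·-43/54 + 3/2·-71/18 + -3·5/6 = -30685/2916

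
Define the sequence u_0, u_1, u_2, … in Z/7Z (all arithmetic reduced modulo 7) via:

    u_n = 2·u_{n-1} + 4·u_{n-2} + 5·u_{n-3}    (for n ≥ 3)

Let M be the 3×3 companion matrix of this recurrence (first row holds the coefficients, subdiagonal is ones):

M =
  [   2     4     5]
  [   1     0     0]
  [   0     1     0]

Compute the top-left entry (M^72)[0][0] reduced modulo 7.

1

(M^72)[0][0] is the top entry after applying M 72 times to the unit state (1, 0, 0). Equivalently it is h_{74} for the auxiliary sequence (h_n) obeying the same recurrence with h_2 = 1 and h_i = 0 for 0 ≤ i < 2:
h_3 = 2·1 + 4·0 + 5·0 = 2
h_4 = 2·2 + 4·1 + 5·0 = 1
h_5 = 2·1 + 4·2 + 5·1 = 1
h_6 = 2·1 + 4·1 + 5·2 = 2
h_7 = 2·2 + 4·1 + 5·1 = 6
h_8 = 2·6 + 4·2 + 5·1 = 4
h_9 = 2·4 + 4·6 + 5·2 = 0
h_10 = 2·0 + 4·4 + 5·6 = 4
h_11 = 2·4 + 4·0 + 5·4 = 0
h_12 = 2·0 + 4·4 + 5·0 = 2
h_13 = 2·2 + 4·0 + 5·4 = 3
h_14 = 2·3 + 4·2 + 5·0 = 0
h_15 = 2·0 + 4·3 + 5·2 = 1
h_16 = 2·1 + 4·0 + 5·3 = 3
h_17 = 2·3 + 4·1 + 5·0 = 3
h_18 = 2·3 + 4·3 + 5·1 = 2
h_19 = 2·2 + 4·3 + 5·3 = 3
h_20 = 2·3 + 4·2 + 5·3 = 1
h_21 = 2·1 + 4·3 + 5·2 = 3
h_22 = 2·3 + 4·1 + 5·3 = 4
h_23 = 2·4 + 4·3 + 5·1 = 4
h_24 = 2·4 + 4·4 + 5·3 = 4
h_25 = 2·4 + 4·4 + 5·4 = 2
h_26 = 2·2 + 4·4 + 5·4 = 5
h_27 = 2·5 + 4·2 + 5·4 = 3
h_28 = 2·3 + 4·5 + 5·2 = 1
h_29 = 2·1 + 4·3 + 5·5 = 4
h_30 = 2·4 + 4·1 + 5·3 = 6
h_31 = 2·6 + 4·4 + 5·1 = 5
h_32 = 2·5 + 4·6 + 5·4 = 5
h_33 = 2·5 + 4·5 + 5·6 = 4
h_34 = 2·4 + 4·5 + 5·5 = 4
h_35 = 2·4 + 4·4 + 5·5 = 0
h_36 = 2·0 + 4·4 + 5·4 = 1
h_37 = 2·1 + 4·0 + 5·4 = 1
h_38 = 2·1 + 4·1 + 5·0 = 6
h_39 = 2·6 + 4·1 + 5·1 = 0
h_40 = 2·0 + 4·6 + 5·1 = 1
h_41 = 2·1 + 4·0 + 5·6 = 4
h_42 = 2·4 + 4·1 + 5·0 = 5
h_43 = 2·5 + 4·4 + 5·1 = 3
h_44 = 2·3 + 4·5 + 5·4 = 4
h_45 = 2·4 + 4·3 + 5·5 = 3
h_46 = 2·3 + 4·4 + 5·3 = 2
h_47 = 2·2 + 4·3 + 5·4 = 1
h_48 = 2·1 + 4·2 + 5·3 = 4
h_49 = 2·4 + 4·1 + 5·2 = 1
h_50 = 2·1 + 4·4 + 5·1 = 2
h_51 = 2·2 + 4·1 + 5·4 = 0
h_52 = 2·0 + 4·2 + 5·1 = 6
h_53 = 2·6 + 4·0 + 5·2 = 1
h_54 = 2·1 + 4·6 + 5·0 = 5
h_55 = 2·5 + 4·1 + 5·6 = 2
h_56 = 2·2 + 4·5 + 5·1 = 1
h_57 = 2·1 + 4·2 + 5·5 = 0
h_58 = 2·0 + 4·1 + 5·2 = 0
h_59 = 2·0 + 4·0 + 5·1 = 5
h_60 = 2·5 + 4·0 + 5·0 = 3
h_61 = 2·3 + 4·5 + 5·0 = 5
h_62 = 2·5 + 4·3 + 5·5 = 5
h_63 = 2·5 + 4·5 + 5·3 = 3
h_64 = 2·3 + 4·5 + 5·5 = 2
h_65 = 2·2 + 4·3 + 5·5 = 6
h_66 = 2·6 + 4·2 + 5·3 = 0
h_67 = 2·0 + 4·6 + 5·2 = 6
h_68 = 2·6 + 4·0 + 5·6 = 0
h_69 = 2·0 + 4·6 + 5·0 = 3
h_70 = 2·3 + 4·0 + 5·6 = 1
h_71 = 2·1 + 4·3 + 5·0 = 0
h_72 = 2·0 + 4·1 + 5·3 = 5
h_73 = 2·5 + 4·0 + 5·1 = 1
h_74 = 2·1 + 4·5 + 5·0 = 1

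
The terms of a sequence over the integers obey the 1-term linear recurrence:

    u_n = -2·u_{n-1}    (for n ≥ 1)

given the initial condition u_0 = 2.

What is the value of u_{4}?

32

u_1 = -2·2 = -4
u_2 = -2·-4 = 8
u_3 = -2·8 = -16
u_4 = -2·-16 = 32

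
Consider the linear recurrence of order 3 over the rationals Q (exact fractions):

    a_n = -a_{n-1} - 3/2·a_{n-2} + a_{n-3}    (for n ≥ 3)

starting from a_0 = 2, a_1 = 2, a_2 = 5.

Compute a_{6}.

a_3 = -1·5 + -3/2·2 + 1·2 = -6
a_4 = -1·-6 + -3/2·5 + 1·2 = 1/2
a_5 = -1·1/2 + -3/2·-6 + 1·5 = 27/2
a_6 = -1·27/2 + -3/2·1/2 + 1·-6 = -81/4

-81/4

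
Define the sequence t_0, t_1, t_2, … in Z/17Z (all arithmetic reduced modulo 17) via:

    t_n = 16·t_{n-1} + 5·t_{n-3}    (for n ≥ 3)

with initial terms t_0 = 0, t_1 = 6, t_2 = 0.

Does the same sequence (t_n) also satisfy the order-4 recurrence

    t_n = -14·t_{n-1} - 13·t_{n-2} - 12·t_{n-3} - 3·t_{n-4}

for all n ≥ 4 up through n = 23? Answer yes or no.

yes

Terms t_0..t_23: 0, 6, 0, 0, 13, 4, 13, 1, 2, 12, 10, 0, 9, 7, 10, 1, 0, 16, 6, 11, 1, 12, 9, 13
n=4: candidate gives 13, actual t_4 = 13 ✓
n=5: candidate gives 4, actual t_5 = 4 ✓
n=6: candidate gives 13, actual t_6 = 13 ✓
n=7: candidate gives 1, actual t_7 = 1 ✓
n=8: candidate gives 2, actual t_8 = 2 ✓
n=9: candidate gives 12, actual t_9 = 12 ✓
n=10: candidate gives 10, actual t_10 = 10 ✓
n=11: candidate gives 0, actual t_11 = 0 ✓
n=12: candidate gives 9, actual t_12 = 9 ✓
n=13: candidate gives 7, actual t_13 = 7 ✓
n=14: candidate gives 10, actual t_14 = 10 ✓
n=15: candidate gives 1, actual t_15 = 1 ✓
n=16: candidate gives 0, actual t_16 = 0 ✓
n=17: candidate gives 16, actual t_17 = 16 ✓
n=18: candidate gives 6, actual t_18 = 6 ✓
n=19: candidate gives 11, actual t_19 = 11 ✓
n=20: candidate gives 1, actual t_20 = 1 ✓
n=21: candidate gives 12, actual t_21 = 12 ✓
n=22: candidate gives 9, actual t_22 = 9 ✓
n=23: candidate gives 13, actual t_23 = 13 ✓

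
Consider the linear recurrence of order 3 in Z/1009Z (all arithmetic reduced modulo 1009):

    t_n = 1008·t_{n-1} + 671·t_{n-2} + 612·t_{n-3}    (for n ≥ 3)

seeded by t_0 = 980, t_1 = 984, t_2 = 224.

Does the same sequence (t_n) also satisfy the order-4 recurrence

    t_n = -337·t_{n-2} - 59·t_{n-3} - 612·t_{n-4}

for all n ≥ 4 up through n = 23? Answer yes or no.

Terms t_0..t_23: 980, 984, 224, 568, 239, 360, 98, 274, 257, 404, 707, 854, 365, 389, 334, 754, 315, 700, 119, 457, 265, 835, 596, 434
n=4: candidate gives 239, actual t_4 = 239 ✓
n=5: candidate gives 360, actual t_5 = 360 ✓
n=6: candidate gives 98, actual t_6 = 98 ✓
n=7: candidate gives 274, actual t_7 = 274 ✓
n=8: candidate gives 257, actual t_8 = 257 ✓
n=9: candidate gives 404, actual t_9 = 404 ✓
n=10: candidate gives 707, actual t_10 = 707 ✓
n=11: candidate gives 854, actual t_11 = 854 ✓
n=12: candidate gives 365, actual t_12 = 365 ✓
n=13: candidate gives 389, actual t_13 = 389 ✓
n=14: candidate gives 334, actual t_14 = 334 ✓
n=15: candidate gives 754, actual t_15 = 754 ✓
n=16: candidate gives 315, actual t_16 = 315 ✓
n=17: candidate gives 700, actual t_17 = 700 ✓
n=18: candidate gives 119, actual t_18 = 119 ✓
n=19: candidate gives 457, actual t_19 = 457 ✓
n=20: candidate gives 265, actual t_20 = 265 ✓
n=21: candidate gives 835, actual t_21 = 835 ✓
n=22: candidate gives 596, actual t_22 = 596 ✓
n=23: candidate gives 434, actual t_23 = 434 ✓

yes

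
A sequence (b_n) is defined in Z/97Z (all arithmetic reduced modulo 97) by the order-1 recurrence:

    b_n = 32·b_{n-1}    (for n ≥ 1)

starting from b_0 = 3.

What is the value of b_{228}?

b_1 = 32·3 = 96
b_2 = 32·96 = 65
b_3 = 32·65 = 43
b_4 = 32·43 = 18
b_5 = 32·18 = 91
b_6 = 32·91 = 2
b_7 = 32·2 = 64
b_8 = 32·64 = 11
b_9 = 32·11 = 61
b_10 = 32·61 = 12
b_11 = 32·12 = 93
b_12 = 32·93 = 66
b_13 = 32·66 = 75
b_14 = 32·75 = 72
b_15 = 32·72 = 73
b_16 = 32·73 = 8
b_17 = 32·8 = 62
b_18 = 32·62 = 44
b_19 = 32·44 = 50
b_20 = 32·50 = 48
b_21 = 32·48 = 81
b_22 = 32·81 = 70
b_23 = 32·70 = 9
b_24 = 32·9 = 94
b_25 = 32·94 = 1
b_26 = 32·1 = 32
b_27 = 32·32 = 54
b_28 = 32·54 = 79
b_29 = 32·79 = 6
b_30 = 32·6 = 95
b_31 = 32·95 = 33
b_32 = 32·33 = 86
b_33 = 32·86 = 36
b_34 = 32·36 = 85
b_35 = 32·85 = 4
b_36 = 32·4 = 31
b_37 = 32·31 = 22
b_38 = 32·22 = 25
b_39 = 32·25 = 24
b_40 = 32·24 = 89
b_41 = 32·89 = 35
b_42 = 32·35 = 53
b_43 = 32·53 = 47
b_44 = 32·47 = 49
b_45 = 32·49 = 16
b_46 = 32·16 = 27
b_47 = 32·27 = 88
b_48 = 32·88 = 3
(b_48) = (3) = (b_0), so the sequence has period 48.
228 ≡ 36 (mod 48), hence b_228 = b_36 = 31.

31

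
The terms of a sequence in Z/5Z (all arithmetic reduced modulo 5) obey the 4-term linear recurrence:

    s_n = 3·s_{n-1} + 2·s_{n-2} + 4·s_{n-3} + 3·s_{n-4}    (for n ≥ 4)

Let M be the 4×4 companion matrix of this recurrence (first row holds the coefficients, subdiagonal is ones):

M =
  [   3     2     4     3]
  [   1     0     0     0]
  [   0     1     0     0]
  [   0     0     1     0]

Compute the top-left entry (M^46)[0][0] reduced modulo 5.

(M^46)[0][0] is the top entry after applying M 46 times to the unit state (1, 0, 0, 0). Equivalently it is h_{49} for the auxiliary sequence (h_n) obeying the same recurrence with h_3 = 1 and h_i = 0 for 0 ≤ i < 3:
h_4 = 3·1 + 2·0 + 4·0 + 3·0 = 3
h_5 = 3·3 + 2·1 + 4·0 + 3·0 = 1
h_6 = 3·1 + 2·3 + 4·1 + 3·0 = 3
h_7 = 3·3 + 2·1 + 4·3 + 3·1 = 1
h_8 = 3·1 + 2·3 + 4·1 + 3·3 = 2
h_9 = 3·2 + 2·1 + 4·3 + 3·1 = 3
h_10 = 3·3 + 2·2 + 4·1 + 3·3 = 1
h_11 = 3·1 + 2·3 + 4·2 + 3·1 = 0
h_12 = 3·0 + 2·1 + 4·3 + 3·2 = 0
h_13 = 3·0 + 2·0 + 4·1 + 3·3 = 3
h_14 = 3·3 + 2·0 + 4·0 + 3·1 = 2
h_15 = 3·2 + 2·3 + 4·0 + 3·0 = 2
h_16 = 3·2 + 2·2 + 4·3 + 3·0 = 2
h_17 = 3·2 + 2·2 + 4·2 + 3·3 = 2
h_18 = 3·2 + 2·2 + 4·2 + 3·2 = 4
h_19 = 3·4 + 2·2 + 4·2 + 3·2 = 0
h_20 = 3·0 + 2·4 + 4·2 + 3·2 = 2
h_21 = 3·2 + 2·0 + 4·4 + 3·2 = 3
h_22 = 3·3 + 2·2 + 4·0 + 3·4 = 0
h_23 = 3·0 + 2·3 + 4·2 + 3·0 = 4
h_24 = 3·4 + 2·0 + 4·3 + 3·2 = 0
h_25 = 3·0 + 2·4 + 4·0 + 3·3 = 2
h_26 = 3·2 + 2·0 + 4·4 + 3·0 = 2
h_27 = 3·2 + 2·2 + 4·0 + 3·4 = 2
h_28 = 3·2 + 2·2 + 4·2 + 3·0 = 3
h_29 = 3·3 + 2·2 + 4·2 + 3·2 = 2
h_30 = 3·2 + 2·3 + 4·2 + 3·2 = 1
h_31 = 3·1 + 2·2 + 4·3 + 3·2 = 0
h_32 = 3·0 + 2·1 + 4·2 + 3·3 = 4
h_33 = 3·4 + 2·0 + 4·1 + 3·2 = 2
h_34 = 3·2 + 2·4 + 4·0 + 3·1 = 2
h_35 = 3·2 + 2·2 + 4·4 + 3·0 = 1
h_36 = 3·1 + 2·2 + 4·2 + 3·4 = 2
h_37 = 3·2 + 2·1 + 4·2 + 3·2 = 2
h_38 = 3·2 + 2·2 + 4·1 + 3·2 = 0
h_39 = 3·0 + 2·2 + 4·2 + 3·1 = 0
h_40 = 3·0 + 2·0 + 4·2 + 3·2 = 4
h_41 = 3·4 + 2·0 + 4·0 + 3·2 = 3
h_42 = 3·3 + 2·4 + 4·0 + 3·0 = 2
h_43 = 3·2 + 2·3 + 4·4 + 3·0 = 3
h_44 = 3·3 + 2·2 + 4·3 + 3·4 = 2
h_45 = 3·2 + 2·3 + 4·2 + 3·3 = 4
h_46 = 3·4 + 2·2 + 4·3 + 3·2 = 4
h_47 = 3·4 + 2·4 + 4·2 + 3·3 = 2
h_48 = 3·2 + 2·4 + 4·4 + 3·2 = 1
h_49 = 3·1 + 2·2 + 4·4 + 3·4 = 0

0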